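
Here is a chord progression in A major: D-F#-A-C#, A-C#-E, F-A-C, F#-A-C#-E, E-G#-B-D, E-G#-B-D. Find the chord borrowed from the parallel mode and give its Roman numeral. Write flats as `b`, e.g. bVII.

bVI

In A major the diatonic chords are A, Bm, C#m, D, E, F#m, G#dim. Of the given chords, D–F#–A–C# = Dmaj7, A–C#–E = A, F#–A–C#–E = F#m7 and E–G#–B–D = E7 are diatonic. F–A–C is not: scale degree 6 in A major carries F#m (vi). In A minor the chord on that degree is F, so here it functions as bVI, borrowed from the parallel minor.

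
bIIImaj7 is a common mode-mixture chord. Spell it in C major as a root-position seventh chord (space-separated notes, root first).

Scale degree 3 in C major is E. bIIImaj7 uses the lowered form, Eb, taken from C minor. Stacking thirds in C minor on Eb gives Eb–G–Bb–D.

Eb G Bb D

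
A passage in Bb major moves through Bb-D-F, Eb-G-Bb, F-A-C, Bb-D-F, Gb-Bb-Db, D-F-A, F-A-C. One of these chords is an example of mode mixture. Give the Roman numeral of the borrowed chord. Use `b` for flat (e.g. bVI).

bVI

In Bb major the diatonic chords are Bb, Cm, Dm, Eb, F, Gm, Adim. Bb–D–F = Bb, Eb–G–Bb = Eb, F–A–C = F and D–F–A = Dm are all diatonic. But Gb–Bb–Db is foreign: the diatonic vi on degree 6 is Gm, whereas Gb comes from Bb minor. It is labeled bVI.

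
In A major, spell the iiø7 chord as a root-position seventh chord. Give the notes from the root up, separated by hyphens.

iiø7 is built on scale degree 2, which is B in both A major and its parallel. Building the half-diminished-seventh chord from the parallel minor on B: B–D–F–A.

B-D-F-A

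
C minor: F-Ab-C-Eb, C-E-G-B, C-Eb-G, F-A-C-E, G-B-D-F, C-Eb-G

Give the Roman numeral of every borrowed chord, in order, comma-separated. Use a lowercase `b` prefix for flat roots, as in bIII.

In C minor (with V from harmonic minor) the diatonic chords are Cm, Ddim, Eb, Fm, G, Ab, Bb. F–Ab–C–Eb = Fm7, C–Eb–G = Cm and G–B–D–F = G7 all belong to that set. C–E–G–B is not: scale degree 1 in C minor carries Cm (i). In C major the chord on that degree is Cmaj7, so here it functions as Imaj7, borrowed from the parallel major. But F–A–C–E is foreign: the diatonic iv on degree 4 is Fm, whereas Fmaj7 comes from C major. It is labeled IVmaj7.

Imaj7, IVmaj7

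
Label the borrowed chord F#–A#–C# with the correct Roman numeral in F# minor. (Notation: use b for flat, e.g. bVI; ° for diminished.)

I

The root F# is the diatonic 1st degree of F# minor; the borrowing shows in the chord quality. The diatonic chord on degree 1 would be F#m (i), but F#–A#–C# is the major chord from F# major. As a borrowed chord it is labeled I.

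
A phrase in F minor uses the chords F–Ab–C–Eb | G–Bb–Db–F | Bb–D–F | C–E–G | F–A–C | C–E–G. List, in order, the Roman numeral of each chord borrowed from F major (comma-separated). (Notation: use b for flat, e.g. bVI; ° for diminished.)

The diatonic triads in F minor (with V from harmonic minor) are Fm, Gdim, Ab, Bbm, C, Db, Eb. Of the given chords, F–Ab–C–Eb = Fm7, G–Bb–Db–F = Gm7b5 and C–E–G = C are diatonic. Bb–D–F doesn't fit — on degree 4 F minor would have Bbm (iv). Bb is the degree-4 chord of F major, so it is the borrowed IV. But F–A–C is foreign: the diatonic i on degree 1 is Fm, whereas F comes from F major. It is labeled I.

IV, I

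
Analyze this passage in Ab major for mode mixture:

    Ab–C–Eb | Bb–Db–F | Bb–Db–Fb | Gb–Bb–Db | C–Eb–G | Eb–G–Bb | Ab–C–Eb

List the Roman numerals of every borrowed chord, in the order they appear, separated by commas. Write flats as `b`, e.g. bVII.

ii°, bVII

The diatonic triads in Ab major are Ab, Bbm, Cm, Db, Eb, Fm, Gdim. Of the given chords, Ab–C–Eb = Ab, Bb–Db–F = Bbm, C–Eb–G = Cm and Eb–G–Bb = Eb are diatonic. Bb–Db–Fb doesn't fit — on degree 2 Ab major would have Bbm (ii). Bbdim is the degree-2 chord of Ab minor, so it is the borrowed ii°. Gb–Bb–Db doesn't fit — on degree 7 Ab major would have Gdim (vii°). Gb is the degree-7 chord of Ab minor, so it is the borrowed bVII.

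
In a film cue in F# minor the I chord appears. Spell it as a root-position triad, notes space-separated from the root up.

I is built on scale degree 1, which is F# in both F# minor and its parallel. In F# major the chord on F# is F#–A#–C#.

F# A# C#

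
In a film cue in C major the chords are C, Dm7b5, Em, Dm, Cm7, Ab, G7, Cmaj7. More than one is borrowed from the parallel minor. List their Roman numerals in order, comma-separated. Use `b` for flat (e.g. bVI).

iiø7, i7, bVI

In C major the diatonic chords are C, Dm, Em, F, G, Am, Bdim. C, Em, Dm, G7 and Cmaj7 all belong to that set. Dm7b5 (D–F–Ab–C) doesn't fit — on degree 2 C major would have Dm (ii). Dm7b5 is the degree-2 chord of C minor, so it is the borrowed iiø7. Cm7 (C–Eb–G–Bb) is not: scale degree 1 in C major carries C (I). In C minor the chord on that degree is Cm7, so here it functions as i7, borrowed from the parallel minor. Ab (Ab–C–Eb) is not: scale degree 6 in C major carries Am (vi). In C minor the chord on that degree is Ab, so here it functions as bVI, borrowed from the parallel minor.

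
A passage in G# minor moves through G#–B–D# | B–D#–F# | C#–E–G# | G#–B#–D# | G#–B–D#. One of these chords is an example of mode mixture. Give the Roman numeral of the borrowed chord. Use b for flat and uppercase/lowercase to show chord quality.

I

The diatonic triads in G# minor (with V from harmonic minor) are G#m, A#dim, B, C#m, D#, E, F#. G#–B–D# = G#m, B–D#–F# = B and C#–E–G# = C#m are all diatonic. But G#–B#–D# is foreign: the diatonic i on degree 1 is G#m, whereas G# comes from G# major. It is labeled I.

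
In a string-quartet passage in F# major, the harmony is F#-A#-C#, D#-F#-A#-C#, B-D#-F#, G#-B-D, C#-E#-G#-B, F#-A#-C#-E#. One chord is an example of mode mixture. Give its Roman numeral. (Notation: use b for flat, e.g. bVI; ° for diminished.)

ii°

F# major has the diatonic set F#, G#m, A#m, B, C#, D#m, E#dim. Of the given chords, F#–A#–C# = F#, D#–F#–A#–C# = D#m7, B–D#–F# = B, C#–E#–G#–B = C#7 and F#–A#–C#–E# = F#maj7 are diatonic. G#–B–D doesn't fit — on degree 2 F# major would have G#m (ii). G#dim is the degree-2 chord of F# minor, so it is the borrowed ii°.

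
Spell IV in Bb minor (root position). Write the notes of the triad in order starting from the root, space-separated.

IV is built on scale degree 4, which is Eb in both Bb minor and its parallel. In Bb major the chord on Eb is Eb–G–Bb.

Eb G Bb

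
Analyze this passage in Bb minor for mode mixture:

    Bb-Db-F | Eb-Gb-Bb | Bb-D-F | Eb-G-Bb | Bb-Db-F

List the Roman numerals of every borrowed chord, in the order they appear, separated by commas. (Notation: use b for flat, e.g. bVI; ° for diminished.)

I, IV

Bb minor has the diatonic set Bbm, Cdim, Db, Ebm, F, Gb, Ab (with V from harmonic minor). Bb–Db–F = Bbm and Eb–Gb–Bb = Ebm are both diatonic. But Bb–D–F is foreign: the diatonic i on degree 1 is Bbm, whereas Bb comes from Bb major. It is labeled I. Eb–G–Bb doesn't fit — on degree 4 Bb minor would have Ebm (iv). Eb is the degree-4 chord of Bb major, so it is the borrowed IV.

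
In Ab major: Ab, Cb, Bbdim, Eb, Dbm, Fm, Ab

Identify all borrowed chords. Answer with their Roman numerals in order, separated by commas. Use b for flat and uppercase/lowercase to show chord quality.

Ab major has the diatonic set Ab, Bbm, Cm, Db, Eb, Fm, Gdim. Of the given chords, Ab, Eb and Fm are diatonic. Cb (Cb–Eb–Gb) is not: scale degree 3 in Ab major carries Cm (iii). In Ab minor the chord on that degree is Cb, so here it functions as bIII, borrowed from the parallel minor. Bbdim (Bb–Db–Fb) is not: scale degree 2 in Ab major carries Bbm (ii). In Ab minor the chord on that degree is Bbdim, so here it functions as ii°, borrowed from the parallel minor. Dbm (Db–Fb–Ab) is not: scale degree 4 in Ab major carries Db (IV). In Ab minor the chord on that degree is Dbm, so here it functions as iv, borrowed from the parallel minor.

bIII, ii°, iv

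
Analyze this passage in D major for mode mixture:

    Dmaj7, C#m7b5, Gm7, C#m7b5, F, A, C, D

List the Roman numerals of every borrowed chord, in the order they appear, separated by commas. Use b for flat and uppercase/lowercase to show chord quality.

In D major the diatonic chords are D, Em, F#m, G, A, Bm, C#dim. Dmaj7, C#m7b5, A and D all belong to that set. Gm7 (G–Bb–D–F) is not: scale degree 4 in D major carries G (IV). In D minor the chord on that degree is Gm7, so here it functions as iv7, borrowed from the parallel minor. But F (F–A–C) is foreign: the diatonic iii on degree 3 is F#m, whereas F comes from D minor. It is labeled bIII. C (C–E–G) is not: scale degree 7 in D major carries C#dim (vii°). In D minor the chord on that degree is C, so here it functions as bVII, borrowed from the parallel minor.

iv7, bIII, bVII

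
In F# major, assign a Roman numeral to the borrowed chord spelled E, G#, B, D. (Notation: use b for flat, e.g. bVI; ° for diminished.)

In F# major scale degree 7 is E#; E is its lowered form, from F# minor. The diatonic chord on degree 7 would be E#dim (vii°), but E–G#–B–D is the dominant-seventh chord from F# minor. As a borrowed chord it is labeled bVII7.

bVII7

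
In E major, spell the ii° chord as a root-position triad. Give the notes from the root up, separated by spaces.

The root, F#, is scale degree 2 — the same note in E major and E minor; only the chord quality changes. Stacking thirds in E minor on F# gives F#–A–C.

F# A C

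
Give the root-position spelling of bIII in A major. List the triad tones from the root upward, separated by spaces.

The root of bIII is the lowered 3rd degree: C# becomes C. Stacking thirds in A minor on C gives C–E–G.

C E G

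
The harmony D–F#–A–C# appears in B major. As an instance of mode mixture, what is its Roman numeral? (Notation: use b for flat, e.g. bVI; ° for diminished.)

The root D is the lowered 3rd scale degree — diatonically B major has D# there. Diatonically B major has D#m (iii) on that degree; D–F#–A–C# is instead the major-seventh chord native to B minor, so it takes the label bIIImaj7.

bIIImaj7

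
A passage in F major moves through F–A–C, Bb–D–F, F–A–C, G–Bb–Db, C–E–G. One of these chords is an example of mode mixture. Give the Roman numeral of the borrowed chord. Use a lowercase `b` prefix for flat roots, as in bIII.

The diatonic triads in F major are F, Gm, Am, Bb, C, Dm, Edim. F–A–C = F, Bb–D–F = Bb and C–E–G = C all belong to that set. G–Bb–Db doesn't fit — on degree 2 F major would have Gm (ii). Gdim is the degree-2 chord of F minor, so it is the borrowed ii°.

ii°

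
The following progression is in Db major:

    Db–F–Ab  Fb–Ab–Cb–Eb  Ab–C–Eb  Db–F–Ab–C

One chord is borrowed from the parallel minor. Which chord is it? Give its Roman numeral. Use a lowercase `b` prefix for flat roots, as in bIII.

In Db major the diatonic chords are Db, Ebm, Fm, Gb, Ab, Bbm, Cdim. Of the given chords, Db–F–Ab = Db, Ab–C–Eb = Ab and Db–F–Ab–C = Dbmaj7 are diatonic. But Fb–Ab–Cb–Eb is foreign: the diatonic iii on degree 3 is Fm, whereas Fbmaj7 comes from Db minor. It is labeled bIIImaj7.

bIIImaj7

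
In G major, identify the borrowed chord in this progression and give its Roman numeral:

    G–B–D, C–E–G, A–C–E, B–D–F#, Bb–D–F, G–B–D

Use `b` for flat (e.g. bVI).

G major has the diatonic set G, Am, Bm, C, D, Em, F#dim. G–B–D = G, C–E–G = C, A–C–E = Am and B–D–F# = Bm all belong to that set. But Bb–D–F is foreign: the diatonic iii on degree 3 is Bm, whereas Bb comes from G minor. It is labeled bIII.

bIII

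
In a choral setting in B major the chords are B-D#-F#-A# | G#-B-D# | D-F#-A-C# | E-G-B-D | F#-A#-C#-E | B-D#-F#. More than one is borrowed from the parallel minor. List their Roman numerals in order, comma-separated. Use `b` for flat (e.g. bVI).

bIIImaj7, iv7

The diatonic triads in B major are B, C#m, D#m, E, F#, G#m, A#dim. B–D#–F#–A# = Bmaj7, G#–B–D# = G#m, F#–A#–C#–E = F#7 and B–D#–F# = B are all diatonic. But D–F#–A–C# is foreign: the diatonic iii on degree 3 is D#m, whereas Dmaj7 comes from B minor. It is labeled bIIImaj7. E–G–B–D is not: scale degree 4 in B major carries E (IV). In B minor the chord on that degree is Em7, so here it functions as iv7, borrowed from the parallel minor.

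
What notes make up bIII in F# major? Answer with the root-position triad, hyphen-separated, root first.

A-C#-E

Scale degree 3 in F# major is A#. bIII uses the lowered form, A, taken from F# minor. Building the major chord from the parallel minor on A: A–C#–E.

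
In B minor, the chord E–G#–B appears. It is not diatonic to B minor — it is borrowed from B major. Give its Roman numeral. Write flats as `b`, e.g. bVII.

E is scale degree 4 in B minor. Diatonically B minor has Em (iv) on that degree; E–G#–B is instead the major chord native to B major, so it takes the label IV.

IV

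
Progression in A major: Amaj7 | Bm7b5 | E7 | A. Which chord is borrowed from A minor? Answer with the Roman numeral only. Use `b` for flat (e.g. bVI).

iiø7

The diatonic triads in A major are A, Bm, C#m, D, E, F#m, G#dim. Of the given chords, Amaj7, E7 and A are diatonic. Bm7b5 (B–D–F–A) doesn't fit — on degree 2 A major would have Bm (ii). Bm7b5 is the degree-2 chord of A minor, so it is the borrowed iiø7.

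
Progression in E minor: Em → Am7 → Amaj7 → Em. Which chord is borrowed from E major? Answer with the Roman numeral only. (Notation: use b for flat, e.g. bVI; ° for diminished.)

IVmaj7

In E minor (with V from harmonic minor) the diatonic chords are Em, F#dim, G, Am, B, C, D. Em and Am7 both belong to that set. Amaj7 (A–C#–E–G#) doesn't fit — on degree 4 E minor would have Am (iv). Amaj7 is the degree-4 chord of E major, so it is the borrowed IVmaj7.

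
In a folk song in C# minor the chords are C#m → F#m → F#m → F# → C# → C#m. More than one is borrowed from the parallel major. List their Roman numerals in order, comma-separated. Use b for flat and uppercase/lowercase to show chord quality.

In C# minor (with V from harmonic minor) the diatonic chords are C#m, D#dim, E, F#m, G#, A, B. C#m and F#m both belong to that set. F# (F#–A#–C#) is not: scale degree 4 in C# minor carries F#m (iv). In C# major the chord on that degree is F#, so here it functions as IV, borrowed from the parallel major. C# (C#–E#–G#) is not: scale degree 1 in C# minor carries C#m (i). In C# major the chord on that degree is C#, so here it functions as I, borrowed from the parallel major.

IV, I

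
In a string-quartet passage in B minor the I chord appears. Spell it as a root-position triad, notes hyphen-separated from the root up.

B-D#-F#

I is built on scale degree 1, which is B in both B minor and its parallel. Building the major chord from the parallel major on B: B–D#–F#.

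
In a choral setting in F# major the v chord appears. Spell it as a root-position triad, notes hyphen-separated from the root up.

C#-E-G#

The root, C#, is scale degree 5 — the same note in F# major and F# minor; only the chord quality changes. Building the minor chord from the parallel minor on C#: C#–E–G#.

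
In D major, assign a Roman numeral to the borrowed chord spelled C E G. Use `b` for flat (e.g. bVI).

bVII

The root C is the lowered 7th scale degree — diatonically D major has C# there. Diatonically D major has C#dim (vii°) on that degree; C–E–G is instead the major chord native to D minor, so it takes the label bVII.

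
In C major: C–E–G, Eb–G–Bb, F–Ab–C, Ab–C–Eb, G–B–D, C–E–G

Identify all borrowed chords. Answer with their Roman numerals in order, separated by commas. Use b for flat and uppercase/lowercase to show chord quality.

bIII, iv, bVI

The diatonic triads in C major are C, Dm, Em, F, G, Am, Bdim. C–E–G = C and G–B–D = G are both diatonic. Eb–G–Bb is not: scale degree 3 in C major carries Em (iii). In C minor the chord on that degree is Eb, so here it functions as bIII, borrowed from the parallel minor. F–Ab–C doesn't fit — on degree 4 C major would have F (IV). Fm is the degree-4 chord of C minor, so it is the borrowed iv. But Ab–C–Eb is foreign: the diatonic vi on degree 6 is Am, whereas Ab comes from C minor. It is labeled bVI.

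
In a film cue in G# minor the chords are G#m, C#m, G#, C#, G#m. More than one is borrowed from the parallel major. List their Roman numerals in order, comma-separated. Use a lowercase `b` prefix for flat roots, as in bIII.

I, IV

In G# minor (with V from harmonic minor) the diatonic chords are G#m, A#dim, B, C#m, D#, E, F#. G#m and C#m both belong to that set. G# (G#–B#–D#) is not: scale degree 1 in G# minor carries G#m (i). In G# major the chord on that degree is G#, so here it functions as I, borrowed from the parallel major. C# (C#–E#–G#) doesn't fit — on degree 4 G# minor would have C#m (iv). C# is the degree-4 chord of G# major, so it is the borrowed IV.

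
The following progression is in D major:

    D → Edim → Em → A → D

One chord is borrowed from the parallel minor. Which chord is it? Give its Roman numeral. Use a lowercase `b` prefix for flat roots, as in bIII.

The diatonic triads in D major are D, Em, F#m, G, A, Bm, C#dim. D, Em and A are all diatonic. Edim (E–G–Bb) doesn't fit — on degree 2 D major would have Em (ii). Edim is the degree-2 chord of D minor, so it is the borrowed ii°.

ii°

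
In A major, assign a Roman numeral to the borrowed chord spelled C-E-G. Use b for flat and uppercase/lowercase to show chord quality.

bIII

In A major scale degree 3 is C#; C is its lowered form, from A minor. C–E–G is a major chord — the form found in A minor, not the diatonic iii (C#m). Borrowed into A major it is written bIII.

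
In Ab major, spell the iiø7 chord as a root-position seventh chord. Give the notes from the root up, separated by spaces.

Bb Db Fb Ab

The root, Bb, is scale degree 2 — the same note in Ab major and Ab minor; only the chord quality changes. Stacking thirds in Ab minor on Bb gives Bb–Db–Fb–Ab.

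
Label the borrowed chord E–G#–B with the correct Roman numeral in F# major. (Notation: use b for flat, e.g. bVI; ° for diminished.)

E is the lowered form of scale degree 7 in F# major (the diatonic degree 7 is E#). E–G#–B is a major chord — the form found in F# minor, not the diatonic vii° (E#dim). Borrowed into F# major it is written bVII.

bVII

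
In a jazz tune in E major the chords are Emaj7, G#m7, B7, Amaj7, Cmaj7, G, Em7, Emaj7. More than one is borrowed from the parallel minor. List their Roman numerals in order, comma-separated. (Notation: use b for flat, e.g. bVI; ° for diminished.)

The diatonic triads in E major are E, F#m, G#m, A, B, C#m, D#dim. Of the given chords, Emaj7, G#m7, B7 and Amaj7 are diatonic. Cmaj7 (C–E–G–B) doesn't fit — on degree 6 E major would have C#m (vi). Cmaj7 is the degree-6 chord of E minor, so it is the borrowed bVImaj7. G (G–B–D) doesn't fit — on degree 3 E major would have G#m (iii). G is the degree-3 chord of E minor, so it is the borrowed bIII. Em7 (E–G–B–D) doesn't fit — on degree 1 E major would have E (I). Em7 is the degree-1 chord of E minor, so it is the borrowed i7.

bVImaj7, bIII, i7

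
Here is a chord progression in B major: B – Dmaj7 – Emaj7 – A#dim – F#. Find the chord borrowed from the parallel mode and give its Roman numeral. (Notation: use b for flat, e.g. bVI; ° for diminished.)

B major has the diatonic set B, C#m, D#m, E, F#, G#m, A#dim. Of the given chords, B, Emaj7, A#dim and F# are diatonic. Dmaj7 (D–F#–A–C#) is not: scale degree 3 in B major carries D#m (iii). In B minor the chord on that degree is Dmaj7, so here it functions as bIIImaj7, borrowed from the parallel minor.

bIIImaj7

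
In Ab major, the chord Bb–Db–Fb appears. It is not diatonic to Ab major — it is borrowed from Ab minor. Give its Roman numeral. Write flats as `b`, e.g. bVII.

ii°

The root Bb is the diatonic 2nd degree of Ab major; the borrowing shows in the chord quality. Diatonically Ab major has Bbm (ii) on that degree; Bb–Db–Fb is instead the diminished chord native to Ab minor, so it takes the label ii°.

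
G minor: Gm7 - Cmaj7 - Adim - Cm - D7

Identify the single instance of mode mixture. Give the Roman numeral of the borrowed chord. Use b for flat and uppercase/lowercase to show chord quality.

IVmaj7

G minor has the diatonic set Gm, Adim, Bb, Cm, D, Eb, F (with V from harmonic minor). Of the given chords, Gm7, Adim, Cm and D7 are diatonic. Cmaj7 (C–E–G–B) is not: scale degree 4 in G minor carries Cm (iv). In G major the chord on that degree is Cmaj7, so here it functions as IVmaj7, borrowed from the parallel major.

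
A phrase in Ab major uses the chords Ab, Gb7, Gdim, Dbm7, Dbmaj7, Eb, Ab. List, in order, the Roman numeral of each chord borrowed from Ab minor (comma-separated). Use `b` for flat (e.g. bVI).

bVII7, iv7

Ab major has the diatonic set Ab, Bbm, Cm, Db, Eb, Fm, Gdim. Of the given chords, Ab, Gdim, Dbmaj7 and Eb are diatonic. But Gb7 (Gb–Bb–Db–Fb) is foreign: the diatonic vii° on degree 7 is Gdim, whereas Gb7 comes from Ab minor. It is labeled bVII7. Dbm7 (Db–Fb–Ab–Cb) is not: scale degree 4 in Ab major carries Db (IV). In Ab minor the chord on that degree is Dbm7, so here it functions as iv7, borrowed from the parallel minor.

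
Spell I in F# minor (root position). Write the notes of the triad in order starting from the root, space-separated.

I is built on scale degree 1, which is F# in both F# minor and its parallel. Stacking thirds in F# major on F# gives F#–A#–C#.

F# A# C#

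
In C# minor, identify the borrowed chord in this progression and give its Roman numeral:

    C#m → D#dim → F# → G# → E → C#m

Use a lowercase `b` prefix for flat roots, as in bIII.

IV

In C# minor (with V from harmonic minor) the diatonic chords are C#m, D#dim, E, F#m, G#, A, B. Of the given chords, C#m, D#dim, G# and E are diatonic. F# (F#–A#–C#) is not: scale degree 4 in C# minor carries F#m (iv). In C# major the chord on that degree is F#, so here it functions as IV, borrowed from the parallel major.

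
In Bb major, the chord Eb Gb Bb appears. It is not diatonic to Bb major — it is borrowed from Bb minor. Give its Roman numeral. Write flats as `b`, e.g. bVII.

Eb is scale degree 4 in Bb major. Diatonically Bb major has Eb (IV) on that degree; Eb–Gb–Bb is instead the minor chord native to Bb minor, so it takes the label iv.

iv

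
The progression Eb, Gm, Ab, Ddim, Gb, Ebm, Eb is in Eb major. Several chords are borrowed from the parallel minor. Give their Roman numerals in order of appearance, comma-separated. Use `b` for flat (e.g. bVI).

bIII, i

In Eb major the diatonic chords are Eb, Fm, Gm, Ab, Bb, Cm, Ddim. Of the given chords, Eb, Gm, Ab and Ddim are diatonic. But Gb (Gb–Bb–Db) is foreign: the diatonic iii on degree 3 is Gm, whereas Gb comes from Eb minor. It is labeled bIII. Ebm (Eb–Gb–Bb) is not: scale degree 1 in Eb major carries Eb (I). In Eb minor the chord on that degree is Ebm, so here it functions as i, borrowed from the parallel minor.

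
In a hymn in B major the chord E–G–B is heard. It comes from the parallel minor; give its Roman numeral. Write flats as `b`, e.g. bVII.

iv

The root E is the diatonic 4th degree of B major; the borrowing shows in the chord quality. Diatonically B major has E (IV) on that degree; E–G–B is instead the minor chord native to B minor, so it takes the label iv.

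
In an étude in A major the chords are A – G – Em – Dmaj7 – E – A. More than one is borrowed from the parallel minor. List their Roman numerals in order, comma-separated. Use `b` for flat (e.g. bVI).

In A major the diatonic chords are A, Bm, C#m, D, E, F#m, G#dim. A, Dmaj7 and E all belong to that set. G (G–B–D) is not: scale degree 7 in A major carries G#dim (vii°). In A minor the chord on that degree is G, so here it functions as bVII, borrowed from the parallel minor. Em (E–G–B) doesn't fit — on degree 5 A major would have E (V). Em is the degree-5 chord of A minor, so it is the borrowed v.

bVII, v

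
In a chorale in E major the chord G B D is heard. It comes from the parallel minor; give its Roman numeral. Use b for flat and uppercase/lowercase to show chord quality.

The root G is the lowered 3rd scale degree — diatonically E major has G# there. The diatonic chord on degree 3 would be G#m (iii), but G–B–D is the major chord from E minor. As a borrowed chord it is labeled bIII.

bIII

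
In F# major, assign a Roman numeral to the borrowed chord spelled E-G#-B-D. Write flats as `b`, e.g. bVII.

bVII7

In F# major scale degree 7 is E#; E is its lowered form, from F# minor. E–G#–B–D is a dominant-seventh chord — the form found in F# minor, not the diatonic vii° (E#dim). Borrowed into F# major it is written bVII7.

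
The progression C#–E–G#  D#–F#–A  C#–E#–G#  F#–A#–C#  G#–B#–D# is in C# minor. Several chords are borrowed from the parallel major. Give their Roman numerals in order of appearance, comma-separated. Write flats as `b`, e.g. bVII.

I, IV

The diatonic triads in C# minor (with V from harmonic minor) are C#m, D#dim, E, F#m, G#, A, B. Of the given chords, C#–E–G# = C#m, D#–F#–A = D#dim and G#–B#–D# = G# are diatonic. C#–E#–G# is not: scale degree 1 in C# minor carries C#m (i). In C# major the chord on that degree is C#, so here it functions as I, borrowed from the parallel major. But F#–A#–C# is foreign: the diatonic iv on degree 4 is F#m, whereas F# comes from C# major. It is labeled IV.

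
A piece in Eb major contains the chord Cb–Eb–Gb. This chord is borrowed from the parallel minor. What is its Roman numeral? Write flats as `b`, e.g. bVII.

bVI

In Eb major scale degree 6 is C; Cb is its lowered form, from Eb minor. The diatonic chord on degree 6 would be Cm (vi), but Cb–Eb–Gb is the major chord from Eb minor. As a borrowed chord it is labeled bVI.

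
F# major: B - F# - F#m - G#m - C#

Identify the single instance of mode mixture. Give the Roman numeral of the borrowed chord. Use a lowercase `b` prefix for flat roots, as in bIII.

i

In F# major the diatonic chords are F#, G#m, A#m, B, C#, D#m, E#dim. B, F#, G#m and C# are all diatonic. But F#m (F#–A–C#) is foreign: the diatonic I on degree 1 is F#, whereas F#m comes from F# minor. It is labeled i.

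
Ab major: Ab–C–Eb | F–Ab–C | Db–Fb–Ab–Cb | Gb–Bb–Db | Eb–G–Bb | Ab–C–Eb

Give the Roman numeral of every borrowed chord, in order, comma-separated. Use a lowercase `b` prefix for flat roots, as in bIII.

iv7, bVII

The diatonic triads in Ab major are Ab, Bbm, Cm, Db, Eb, Fm, Gdim. Ab–C–Eb = Ab, F–Ab–C = Fm and Eb–G–Bb = Eb all belong to that set. Db–Fb–Ab–Cb doesn't fit — on degree 4 Ab major would have Db (IV). Dbm7 is the degree-4 chord of Ab minor, so it is the borrowed iv7. Gb–Bb–Db is not: scale degree 7 in Ab major carries Gdim (vii°). In Ab minor the chord on that degree is Gb, so here it functions as bVII, borrowed from the parallel minor.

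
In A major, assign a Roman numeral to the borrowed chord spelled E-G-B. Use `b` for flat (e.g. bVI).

The root E is the diatonic 5th degree of A major; the borrowing shows in the chord quality. E–G–B is a minor chord — the form found in A minor, not the diatonic V (E). Borrowed into A major it is written v.

v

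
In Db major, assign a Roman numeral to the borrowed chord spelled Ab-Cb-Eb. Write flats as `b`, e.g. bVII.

v

Ab is scale degree 5 in Db major. The diatonic chord on degree 5 would be Ab (V), but Ab–Cb–Eb is the minor chord from Db minor. As a borrowed chord it is labeled v.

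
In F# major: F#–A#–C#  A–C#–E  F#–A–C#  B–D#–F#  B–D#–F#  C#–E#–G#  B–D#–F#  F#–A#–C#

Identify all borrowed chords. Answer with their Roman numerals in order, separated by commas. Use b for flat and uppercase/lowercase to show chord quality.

bIII, i

The diatonic triads in F# major are F#, G#m, A#m, B, C#, D#m, E#dim. F#–A#–C# = F#, B–D#–F# = B and C#–E#–G# = C# are all diatonic. A–C#–E is not: scale degree 3 in F# major carries A#m (iii). In F# minor the chord on that degree is A, so here it functions as bIII, borrowed from the parallel minor. F#–A–C# doesn't fit — on degree 1 F# major would have F# (I). F#m is the degree-1 chord of F# minor, so it is the borrowed i.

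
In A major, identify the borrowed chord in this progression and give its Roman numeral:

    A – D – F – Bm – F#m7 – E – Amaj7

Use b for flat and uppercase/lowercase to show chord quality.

The diatonic triads in A major are A, Bm, C#m, D, E, F#m, G#dim. A, D, Bm, F#m7, E and Amaj7 are all diatonic. F (F–A–C) is not: scale degree 6 in A major carries F#m (vi). In A minor the chord on that degree is F, so here it functions as bVI, borrowed from the parallel minor.

bVI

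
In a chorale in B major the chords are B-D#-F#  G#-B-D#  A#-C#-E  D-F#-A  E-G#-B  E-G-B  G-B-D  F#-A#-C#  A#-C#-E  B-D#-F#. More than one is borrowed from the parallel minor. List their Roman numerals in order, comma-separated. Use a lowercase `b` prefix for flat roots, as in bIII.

bIII, iv, bVI

In B major the diatonic chords are B, C#m, D#m, E, F#, G#m, A#dim. B–D#–F# = B, G#–B–D# = G#m, A#–C#–E = A#dim, E–G#–B = E and F#–A#–C# = F# are all diatonic. But D–F#–A is foreign: the diatonic iii on degree 3 is D#m, whereas D comes from B minor. It is labeled bIII. E–G–B doesn't fit — on degree 4 B major would have E (IV). Em is the degree-4 chord of B minor, so it is the borrowed iv. G–B–D is not: scale degree 6 in B major carries G#m (vi). In B minor the chord on that degree is G, so here it functions as bVI, borrowed from the parallel minor.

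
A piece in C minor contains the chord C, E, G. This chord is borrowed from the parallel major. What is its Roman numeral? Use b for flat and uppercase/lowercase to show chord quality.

I

The root C is the diatonic 1st degree of C minor; the borrowing shows in the chord quality. C–E–G is a major chord — the form found in C major, not the diatonic i (Cm). Borrowed into C minor it is written I.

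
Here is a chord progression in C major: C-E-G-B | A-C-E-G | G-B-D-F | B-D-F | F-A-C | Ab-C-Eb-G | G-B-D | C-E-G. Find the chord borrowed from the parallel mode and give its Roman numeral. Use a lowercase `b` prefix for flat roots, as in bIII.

In C major the diatonic chords are C, Dm, Em, F, G, Am, Bdim. C–E–G–B = Cmaj7, A–C–E–G = Am7, G–B–D–F = G7, B–D–F = Bdim, F–A–C = F, G–B–D = G and C–E–G = C are all diatonic. Ab–C–Eb–G is not: scale degree 6 in C major carries Am (vi). In C minor the chord on that degree is Abmaj7, so here it functions as bVImaj7, borrowed from the parallel minor.

bVImaj7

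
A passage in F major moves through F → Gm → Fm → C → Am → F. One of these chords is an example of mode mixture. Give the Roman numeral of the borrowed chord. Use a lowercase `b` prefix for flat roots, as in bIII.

The diatonic triads in F major are F, Gm, Am, Bb, C, Dm, Edim. Of the given chords, F, Gm, C and Am are diatonic. Fm (F–Ab–C) doesn't fit — on degree 1 F major would have F (I). Fm is the degree-1 chord of F minor, so it is the borrowed i.

i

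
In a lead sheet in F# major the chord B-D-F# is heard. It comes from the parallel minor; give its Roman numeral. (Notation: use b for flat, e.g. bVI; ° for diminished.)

The root B is the diatonic 4th degree of F# major; the borrowing shows in the chord quality. B–D–F# is a minor chord — the form found in F# minor, not the diatonic IV (B). Borrowed into F# major it is written iv.

iv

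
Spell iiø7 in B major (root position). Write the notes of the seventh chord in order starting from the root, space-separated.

iiø7 is built on scale degree 2, which is C# in both B major and its parallel. In B minor the chord on C# is C#–E–G–B.

C# E G B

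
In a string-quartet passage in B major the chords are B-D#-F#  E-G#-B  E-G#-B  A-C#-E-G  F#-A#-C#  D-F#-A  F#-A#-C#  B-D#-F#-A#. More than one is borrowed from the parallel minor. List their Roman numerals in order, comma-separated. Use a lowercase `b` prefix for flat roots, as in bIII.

The diatonic triads in B major are B, C#m, D#m, E, F#, G#m, A#dim. B–D#–F# = B, E–G#–B = E, F#–A#–C# = F# and B–D#–F#–A# = Bmaj7 all belong to that set. A–C#–E–G doesn't fit — on degree 7 B major would have A#dim (vii°). A7 is the degree-7 chord of B minor, so it is the borrowed bVII7. D–F#–A doesn't fit — on degree 3 B major would have D#m (iii). D is the degree-3 chord of B minor, so it is the borrowed bIII.

bVII7, bIII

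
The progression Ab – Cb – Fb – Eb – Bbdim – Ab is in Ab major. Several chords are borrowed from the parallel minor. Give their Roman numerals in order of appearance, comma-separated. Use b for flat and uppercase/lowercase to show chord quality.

bIII, bVI, ii°

In Ab major the diatonic chords are Ab, Bbm, Cm, Db, Eb, Fm, Gdim. Ab and Eb are both diatonic. Cb (Cb–Eb–Gb) doesn't fit — on degree 3 Ab major would have Cm (iii). Cb is the degree-3 chord of Ab minor, so it is the borrowed bIII. But Fb (Fb–Ab–Cb) is foreign: the diatonic vi on degree 6 is Fm, whereas Fb comes from Ab minor. It is labeled bVI. Bbdim (Bb–Db–Fb) is not: scale degree 2 in Ab major carries Bbm (ii). In Ab minor the chord on that degree is Bbdim, so here it functions as ii°, borrowed from the parallel minor.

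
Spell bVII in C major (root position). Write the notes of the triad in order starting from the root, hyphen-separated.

Bb-D-F

bVII is built on the lowered scale degree 7. In C major degree 7 is B; lowered it becomes Bb. Building the major chord from the parallel minor on Bb: Bb–D–F.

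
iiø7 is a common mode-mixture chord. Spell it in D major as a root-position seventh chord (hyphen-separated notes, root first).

E-G-Bb-D

The root, E, is scale degree 2 — the same note in D major and D minor; only the chord quality changes. Building the half-diminished-seventh chord from the parallel minor on E: E–G–Bb–D.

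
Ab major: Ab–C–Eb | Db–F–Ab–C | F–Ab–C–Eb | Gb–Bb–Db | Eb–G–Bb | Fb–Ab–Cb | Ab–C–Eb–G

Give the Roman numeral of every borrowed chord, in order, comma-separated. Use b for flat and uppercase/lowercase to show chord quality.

bVII, bVI

Ab major has the diatonic set Ab, Bbm, Cm, Db, Eb, Fm, Gdim. Ab–C–Eb = Ab, Db–F–Ab–C = Dbmaj7, F–Ab–C–Eb = Fm7, Eb–G–Bb = Eb and Ab–C–Eb–G = Abmaj7 are all diatonic. Gb–Bb–Db is not: scale degree 7 in Ab major carries Gdim (vii°). In Ab minor the chord on that degree is Gb, so here it functions as bVII, borrowed from the parallel minor. Fb–Ab–Cb is not: scale degree 6 in Ab major carries Fm (vi). In Ab minor the chord on that degree is Fb, so here it functions as bVI, borrowed from the parallel minor.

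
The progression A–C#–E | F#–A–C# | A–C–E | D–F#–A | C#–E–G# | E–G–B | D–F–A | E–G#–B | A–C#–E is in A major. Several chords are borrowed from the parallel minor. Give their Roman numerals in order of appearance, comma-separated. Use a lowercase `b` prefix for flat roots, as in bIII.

A major has the diatonic set A, Bm, C#m, D, E, F#m, G#dim. A–C#–E = A, F#–A–C# = F#m, D–F#–A = D, C#–E–G# = C#m and E–G#–B = E all belong to that set. But A–C–E is foreign: the diatonic I on degree 1 is A, whereas Am comes from A minor. It is labeled i. But E–G–B is foreign: the diatonic V on degree 5 is E, whereas Em comes from A minor. It is labeled v. But D–F–A is foreign: the diatonic IV on degree 4 is D, whereas Dm comes from A minor. It is labeled iv.

i, v, iv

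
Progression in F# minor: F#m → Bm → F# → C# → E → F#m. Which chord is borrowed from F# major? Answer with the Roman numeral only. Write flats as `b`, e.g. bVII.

I

In F# minor (with V from harmonic minor) the diatonic chords are F#m, G#dim, A, Bm, C#, D, E. F#m, Bm, C# and E all belong to that set. F# (F#–A#–C#) is not: scale degree 1 in F# minor carries F#m (i). In F# major the chord on that degree is F#, so here it functions as I, borrowed from the parallel major.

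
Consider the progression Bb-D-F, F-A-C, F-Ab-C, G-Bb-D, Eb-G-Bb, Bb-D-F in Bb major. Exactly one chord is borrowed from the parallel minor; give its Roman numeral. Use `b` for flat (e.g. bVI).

Bb major has the diatonic set Bb, Cm, Dm, Eb, F, Gm, Adim. Bb–D–F = Bb, F–A–C = F, G–Bb–D = Gm and Eb–G–Bb = Eb all belong to that set. F–Ab–C doesn't fit — on degree 5 Bb major would have F (V). Fm is the degree-5 chord of Bb minor, so it is the borrowed v.

v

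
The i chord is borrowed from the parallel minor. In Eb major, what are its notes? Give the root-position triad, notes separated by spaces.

Eb Gb Bb

i is built on scale degree 1, which is Eb in both Eb major and its parallel. Stacking thirds in Eb minor on Eb gives Eb–Gb–Bb.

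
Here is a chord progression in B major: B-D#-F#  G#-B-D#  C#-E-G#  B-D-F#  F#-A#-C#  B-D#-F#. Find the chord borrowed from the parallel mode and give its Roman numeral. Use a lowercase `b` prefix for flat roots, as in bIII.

B major has the diatonic set B, C#m, D#m, E, F#, G#m, A#dim. Of the given chords, B–D#–F# = B, G#–B–D# = G#m, C#–E–G# = C#m and F#–A#–C# = F# are diatonic. B–D–F# is not: scale degree 1 in B major carries B (I). In B minor the chord on that degree is Bm, so here it functions as i, borrowed from the parallel minor.

i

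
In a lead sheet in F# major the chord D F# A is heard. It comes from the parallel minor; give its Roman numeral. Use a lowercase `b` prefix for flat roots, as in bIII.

bVI

D is the lowered form of scale degree 6 in F# major (the diatonic degree 6 is D#). The diatonic chord on degree 6 would be D#m (vi), but D–F#–A is the major chord from F# minor. As a borrowed chord it is labeled bVI.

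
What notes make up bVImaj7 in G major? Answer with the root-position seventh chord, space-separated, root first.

Eb G Bb D

The root of bVImaj7 is the lowered 6th degree: E becomes Eb. Building the major-seventh chord from the parallel minor on Eb: Eb–G–Bb–D.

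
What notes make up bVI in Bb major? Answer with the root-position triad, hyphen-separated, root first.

bVI is built on the lowered scale degree 6. In Bb major degree 6 is G; lowered it becomes Gb. Building the major chord from the parallel minor on Gb: Gb–Bb–Db.

Gb-Bb-Db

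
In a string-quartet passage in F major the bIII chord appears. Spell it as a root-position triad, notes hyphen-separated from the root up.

Ab-C-Eb

bIII is built on the lowered scale degree 3. In F major degree 3 is A; lowered it becomes Ab. Stacking thirds in F minor on Ab gives Ab–C–Eb.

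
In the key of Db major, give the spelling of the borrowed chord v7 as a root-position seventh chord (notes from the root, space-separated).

v7 is built on scale degree 5, which is Ab in both Db major and its parallel. In Db minor the chord on Ab is Ab–Cb–Eb–Gb.

Ab Cb Eb Gb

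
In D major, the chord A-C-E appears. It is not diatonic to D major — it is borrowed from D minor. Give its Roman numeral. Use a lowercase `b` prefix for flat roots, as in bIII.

A is scale degree 5 in D major. Diatonically D major has A (V) on that degree; A–C–E is instead the minor chord native to D minor, so it takes the label v.

v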